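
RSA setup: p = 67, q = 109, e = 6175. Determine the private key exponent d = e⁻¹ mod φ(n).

1279

φ(n) = (p−1)(q−1) = 66·108 = 7128.
Need d with 6175·d ≡ 1 (mod 7128). Apply the extended Euclidean algorithm:
7128 = 1·6175 + 953
6175 = 6·953 + 457
953 = 2·457 + 39
457 = 11·39 + 28
39 = 1·28 + 11
28 = 2·11 + 6
11 = 1·6 + 5
6 = 1·5 + 1
5 = 5·1 + 0
Back-substitute:
1 = 6 − 5
1 = −11 + 2·6
1 = 2·28 − 5·11
1 = −5·39 + 7·28
1 = 7·457 − 82·39
1 = −82·953 + 171·457
1 = 171·6175 − 1108·953
1 = −1108·7128 + 1279·6175
So 6175·1279 ≡ 1 (mod 7128), hence d = 1279.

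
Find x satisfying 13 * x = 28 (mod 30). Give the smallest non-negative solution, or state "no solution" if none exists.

First find gcd(13, 30):
30 = 2·13 + 4
13 = 3·4 + 1
4 = 4·1 + 0
gcd = 1, so a unique solution mod 30 exists.
Back-substitute for the Bézout coefficients:
1 = 13 − 3·4
1 = −3·30 + 7·13
So 13·(7) ≡ 1 (mod 30), giving 13⁻¹ ≡ 7.
x ≡ 13⁻¹·28 ≡ 7·28 ≡ 16 (mod 30).

16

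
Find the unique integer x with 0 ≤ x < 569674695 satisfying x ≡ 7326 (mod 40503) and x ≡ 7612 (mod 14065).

Write x = 7326 + 40503·k. Then 40503·k ≡ 7612 − 7326 ≡ 286 (mod 14065).
Need 40503⁻¹ mod 14065. Extended Euclid on (14065, 12373):
14065 = 1*12373 + 1692
12373 = 7*1692 + 529
1692 = 3*529 + 105
529 = 5*105 + 4
105 = 26*4 + 1
4 = 4*1 + 0
Back-substitute:
1 = 105 − 26·4
1 = −26·529 + 131·105
1 = 131·1692 − 419·529
1 = −419·12373 + 3064·1692
1 = 3064·14065 − 3483·12373
40503⁻¹ ≡ 10582 (mod 14065), so k ≡ 10582·286 ≡ 2477 (mod 14065).
x = 7326 + 40503·2477 = 100333257.

100333257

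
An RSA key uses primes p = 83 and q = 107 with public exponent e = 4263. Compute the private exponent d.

φ(n) = (p−1)(q−1) = 82·106 = 8692.
Need d with 4263·d ≡ 1 (mod 8692). Apply the extended Euclidean algorithm:
8692 = 2·4263 + 166
4263 = 25·166 + 113
166 = 1·113 + 53
113 = 2·53 + 7
53 = 7·7 + 4
7 = 1·4 + 3
4 = 1·3 + 1
3 = 3·1 + 0
Back-substitute:
1 = 4 − 3
1 = −7 + 2·4
1 = 2·53 − 15·7
1 = −15·113 + 32·53
1 = 32·166 − 47·113
1 = −47·4263 + 1207·166
1 = 1207·8692 − 2461·4263
So 4263·(-2461) ≡ 1 (mod 8692), hence d ≡ -2461 ≡ 6231 (mod 8692).

6231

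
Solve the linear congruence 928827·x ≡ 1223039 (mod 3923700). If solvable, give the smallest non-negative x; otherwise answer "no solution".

gcd(928827, 3923700):
3923700 = 4×928827 + 208392
928827 = 4×208392 + 95259
208392 = 2×95259 + 17874
95259 = 5×17874 + 5889
17874 = 3×5889 + 207
5889 = 28×207 + 93
207 = 2×93 + 21
93 = 4×21 + 9
21 = 2×9 + 3
9 = 3×3 + 0
gcd = 3, but 3 ∤ 1223039, so the congruence has no solution.

no solution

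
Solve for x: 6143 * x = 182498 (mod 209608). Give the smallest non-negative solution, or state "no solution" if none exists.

89462

First find gcd(6143, 209608):
209608 = 34·6143 + 746
6143 = 8·746 + 175
746 = 4·175 + 46
175 = 3·46 + 37
46 = 1·37 + 9
37 = 4·9 + 1
9 = 9·1 + 0
gcd = 1, so a unique solution mod 209608 exists.
Back-substitute for the Bézout coefficients:
1 = 37 − 4·9
1 = −4·46 + 5·37
1 = 5·175 − 19·46
1 = −19·746 + 81·175
1 = 81·6143 − 667·746
1 = −667·209608 + 22759·6143
So 6143·(22759) ≡ 1 (mod 209608), giving 6143⁻¹ ≡ 22759.
x ≡ 6143⁻¹·182498 ≡ 22759·182498 ≡ 89462 (mod 209608).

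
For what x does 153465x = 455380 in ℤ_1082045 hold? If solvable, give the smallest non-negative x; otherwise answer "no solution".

First find gcd(153465, 1082045):
1082045 = 7×153465 + 7790
153465 = 19×7790 + 5455
7790 = 1×5455 + 2335
5455 = 2×2335 + 785
2335 = 2×785 + 765
785 = 1×765 + 20
765 = 38×20 + 5
20 = 4×5 + 0
gcd = 5 and 5 | 455380, so solutions exist. Divide through by 5: 30693x ≡ 91076 (mod 216409).
Now find 30693⁻¹ mod 216409:
216409 = 7·30693 + 1558
30693 = 19·1558 + 1091
1558 = 1·1091 + 467
1091 = 2·467 + 157
467 = 2·157 + 153
157 = 1·153 + 4
153 = 38·4 + 1
4 = 4·1 + 0
Back-substitute:
1 = 153 − 38·4
1 = −38·157 + 39·153
1 = 39·467 − 116·157
1 = −116·1091 + 271·467
1 = 271·1558 − 387·1091
1 = −387·30693 + 7624·1558
1 = 7624·216409 − 53755·30693
So 30693·(-53755) ≡ 1 (mod 216409), i.e. 30693⁻¹ ≡ 162654.
Then x ≡ 162654·91076 ≡ 30427 (mod 216409); the smallest non-negative solution is x = 30427.

30427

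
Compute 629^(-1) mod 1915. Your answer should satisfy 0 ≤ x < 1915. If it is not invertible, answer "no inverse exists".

Run Euclid on (1915, 629):
1915 = 3*629 + 28
629 = 22*28 + 13
28 = 2*13 + 2
13 = 6*2 + 1
2 = 2*1 + 0
The gcd is 1. Working backward:
1 = 13 − 6·2
1 = −6·28 + 13·13
1 = 13·629 − 292·28
1 = −292·1915 + 889·629
So 629·889 ≡ 1 (mod 1915).

889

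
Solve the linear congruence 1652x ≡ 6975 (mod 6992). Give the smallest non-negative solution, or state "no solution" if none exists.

no solution

gcd(1652, 6992):
6992 = 4×1652 + 384
1652 = 4×384 + 116
384 = 3×116 + 36
116 = 3×36 + 8
36 = 4×8 + 4
8 = 2×4 + 0
gcd = 4, but 4 ∤ 6975, so the congruence has no solution.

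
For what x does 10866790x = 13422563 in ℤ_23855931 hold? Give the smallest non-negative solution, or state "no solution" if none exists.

First find gcd(10866790, 23855931):
23855931 = 2×10866790 + 2122351
10866790 = 5×2122351 + 255035
2122351 = 8×255035 + 82071
255035 = 3×82071 + 8822
82071 = 9×8822 + 2673
8822 = 3×2673 + 803
2673 = 3×803 + 264
803 = 3×264 + 11
264 = 24×11 + 0
gcd = 11 and 11 | 13422563, so solutions exist. Divide through by 11: 987890x ≡ 1220233 (mod 2168721).
Now find 987890⁻¹ mod 2168721:
2168721 = 2*987890 + 192941
987890 = 5*192941 + 23185
192941 = 8*23185 + 7461
23185 = 3*7461 + 802
7461 = 9*802 + 243
802 = 3*243 + 73
243 = 3*73 + 24
73 = 3*24 + 1
24 = 24*1 + 0
Back-substitute:
1 = 73 − 3·24
1 = −3·243 + 10·73
1 = 10·802 − 33·243
1 = −33·7461 + 307·802
1 = 307·23185 − 954·7461
1 = −954·192941 + 7939·23185
1 = 7939·987890 − 40649·192941
1 = −40649·2168721 + 89237·987890
So 987890⁻¹ ≡ 89237 (mod 2168721).
Then x ≡ 89237·1220233 ≡ 619532 (mod 2168721); the smallest non-negative solution is x = 619532.

619532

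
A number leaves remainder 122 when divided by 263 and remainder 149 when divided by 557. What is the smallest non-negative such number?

37468

Write x = 122 + 263·k. Then 263·k ≡ 149 − 122 ≡ 27 (mod 557).
Need 263⁻¹ mod 557. Extended Euclid on (557, 263):
557 = 2·263 + 31
263 = 8·31 + 15
31 = 2·15 + 1
15 = 15·1 + 0
Back-substitute:
1 = 31 − 2·15
1 = −2·263 + 17·31
1 = 17·557 − 36·263
263⁻¹ ≡ 521 (mod 557), so k ≡ 521·27 ≡ 142 (mod 557).
x = 122 + 263·142 = 37468.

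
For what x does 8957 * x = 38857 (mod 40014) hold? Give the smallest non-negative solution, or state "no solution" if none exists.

First find gcd(8957, 40014):
40014 = 4×8957 + 4186
8957 = 2×4186 + 585
4186 = 7×585 + 91
585 = 6×91 + 39
91 = 2×39 + 13
39 = 3×13 + 0
gcd = 13 and 13 | 38857, so solutions exist. Divide through by 13: 689x ≡ 2989 (mod 3078).
Now find 689⁻¹ mod 3078:
3078 = 4×689 + 322
689 = 2×322 + 45
322 = 7×45 + 7
45 = 6×7 + 3
7 = 2×3 + 1
3 = 3×1 + 0
Back-substitute:
1 = 7 − 2·3
1 = −2·45 + 13·7
1 = 13·322 − 93·45
1 = −93·689 + 199·322
1 = 199·3078 − 889·689
So 689·(-889) ≡ 1 (mod 3078), i.e. 689⁻¹ ≡ 2189.
Then x ≡ 2189·2989 ≡ 2171 (mod 3078); the smallest non-negative solution is x = 2171.

2171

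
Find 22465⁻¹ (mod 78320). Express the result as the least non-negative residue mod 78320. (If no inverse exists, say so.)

Compute gcd(22465, 78320):
78320 = 3·22465 + 10925
22465 = 2·10925 + 615
10925 = 17·615 + 470
615 = 1·470 + 145
470 = 3·145 + 35
145 = 4·35 + 5
35 = 7·5 + 0
Since gcd = 5 > 1, 22465 is not a unit mod 78320.

no inverse exists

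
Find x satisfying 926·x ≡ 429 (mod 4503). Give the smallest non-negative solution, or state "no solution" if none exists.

First find gcd(926, 4503):
4503 = 4*926 + 799
926 = 1*799 + 127
799 = 6*127 + 37
127 = 3*37 + 16
37 = 2*16 + 5
16 = 3*5 + 1
5 = 5*1 + 0
gcd = 1, so a unique solution mod 4503 exists.
Back-substitute for the Bézout coefficients:
1 = 16 − 3·5
1 = −3·37 + 7·16
1 = 7·127 − 24·37
1 = −24·799 + 151·127
1 = 151·926 − 175·799
1 = −175·4503 + 851·926
So 926·(851) ≡ 1 (mod 4503), giving 926⁻¹ ≡ 851.
x ≡ 926⁻¹·429 ≡ 851·429 ≡ 336 (mod 4503).

336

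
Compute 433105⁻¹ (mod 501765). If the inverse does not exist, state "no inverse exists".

Compute gcd(433105, 501765):
501765 = 1·433105 + 68660
433105 = 6·68660 + 21145
68660 = 3·21145 + 5225
21145 = 4·5225 + 245
5225 = 21·245 + 80
245 = 3·80 + 5
80 = 16·5 + 0
Since gcd = 5 > 1, 433105 is not a unit mod 501765.

no inverse exists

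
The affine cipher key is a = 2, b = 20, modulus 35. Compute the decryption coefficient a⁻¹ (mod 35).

gcd(35, 2) by repeated division:
35 = 17×2 + 1
2 = 2×1 + 0
gcd = 1, so the inverse exists. Back-substitute:
1 = 35 − 17·2
Hence 2⁻¹ ≡ -17 ≡ 18 (mod 35).

18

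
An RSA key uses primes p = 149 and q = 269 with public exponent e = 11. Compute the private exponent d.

φ(n) = (p−1)(q−1) = 148·268 = 39664.
Need d with 11·d ≡ 1 (mod 39664). Apply the extended Euclidean algorithm:
39664 = 3605*11 + 9
11 = 1*9 + 2
9 = 4*2 + 1
2 = 2*1 + 0
Back-substitute:
1 = 9 − 4·2
1 = −4·11 + 5·9
1 = 5·39664 − 18029·11
So 11·(-18029) ≡ 1 (mod 39664), hence d ≡ -18029 ≡ 21635 (mod 39664).

21635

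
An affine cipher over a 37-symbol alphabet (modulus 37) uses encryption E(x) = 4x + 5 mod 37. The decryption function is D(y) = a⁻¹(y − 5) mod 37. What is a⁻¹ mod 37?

Extended Euclidean algorithm:
37 = 9*4 + 1
4 = 4*1 + 0
The gcd is 1. Working backward:
1 = 37 − 9·4
Thus 4·(-9) ≡ 1 (mod 37); reducing, -9 mod 37 = 28.

28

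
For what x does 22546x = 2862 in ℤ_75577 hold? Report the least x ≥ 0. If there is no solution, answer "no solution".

19838

First find gcd(22546, 75577):
75577 = 3·22546 + 7939
22546 = 2·7939 + 6668
7939 = 1·6668 + 1271
6668 = 5·1271 + 313
1271 = 4·313 + 19
313 = 16·19 + 9
19 = 2·9 + 1
9 = 9·1 + 0
gcd = 1, so a unique solution mod 75577 exists.
Back-substitute for the Bézout coefficients:
1 = 19 − 2·9
1 = −2·313 + 33·19
1 = 33·1271 − 134·313
1 = −134·6668 + 703·1271
1 = 703·7939 − 837·6668
1 = −837·22546 + 2377·7939
1 = 2377·75577 − 7968·22546
So 22546·(-7968) ≡ 1 (mod 75577), giving 22546⁻¹ ≡ 67609.
x ≡ 22546⁻¹·2862 ≡ 67609·2862 ≡ 19838 (mod 75577).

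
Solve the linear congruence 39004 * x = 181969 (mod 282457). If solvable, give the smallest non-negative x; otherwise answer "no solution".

no solution

gcd(39004, 282457):
282457 = 7×39004 + 9429
39004 = 4×9429 + 1288
9429 = 7×1288 + 413
1288 = 3×413 + 49
413 = 8×49 + 21
49 = 2×21 + 7
21 = 3×7 + 0
gcd = 7, but 7 ∤ 181969, so the congruence has no solution.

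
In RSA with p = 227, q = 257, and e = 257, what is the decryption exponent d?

13057

φ(n) = (p−1)(q−1) = 226·256 = 57856.
Need d with 257·d ≡ 1 (mod 57856). Apply the extended Euclidean algorithm:
57856 = 225×257 + 31
257 = 8×31 + 9
31 = 3×9 + 4
9 = 2×4 + 1
4 = 4×1 + 0
Back-substitute:
1 = 9 − 2·4
1 = −2·31 + 7·9
1 = 7·257 − 58·31
1 = −58·57856 + 13057·257
So 257·13057 ≡ 1 (mod 57856), hence d = 13057.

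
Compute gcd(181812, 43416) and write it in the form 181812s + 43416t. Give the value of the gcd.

12

Repeated division:
181812 = 4×43416 + 8148
43416 = 5×8148 + 2676
8148 = 3×2676 + 120
2676 = 22×120 + 36
120 = 3×36 + 12
36 = 3×12 + 0
gcd(181812, 43416) = 12.
Working backward:
12 = 120 − 3·36
12 = −3·2676 + 67·120
12 = 67·8148 − 204·2676
12 = −204·43416 + 1087·8148
12 = 1087·181812 − 4552·43416
So 12 = (1087)·181812 + (-4552)·43416.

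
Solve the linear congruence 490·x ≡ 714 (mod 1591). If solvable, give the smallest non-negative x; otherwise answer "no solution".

1547

First find gcd(490, 1591):
1591 = 3*490 + 121
490 = 4*121 + 6
121 = 20*6 + 1
6 = 6*1 + 0
gcd = 1, so a unique solution mod 1591 exists.
Back-substitute for the Bézout coefficients:
1 = 121 − 20·6
1 = −20·490 + 81·121
1 = 81·1591 − 263·490
So 490·(-263) ≡ 1 (mod 1591), giving 490⁻¹ ≡ 1328.
x ≡ 490⁻¹·714 ≡ 1328·714 ≡ 1547 (mod 1591).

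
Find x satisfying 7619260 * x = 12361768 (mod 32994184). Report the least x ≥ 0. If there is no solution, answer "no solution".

First find gcd(7619260, 32994184):
32994184 = 4·7619260 + 2517144
7619260 = 3·2517144 + 67828
2517144 = 37·67828 + 7508
67828 = 9·7508 + 256
7508 = 29·256 + 84
256 = 3·84 + 4
84 = 21·4 + 0
gcd = 4 and 4 | 12361768, so solutions exist. Divide through by 4: 1904815x ≡ 3090442 (mod 8248546).
Now find 1904815⁻¹ mod 8248546:
8248546 = 4*1904815 + 629286
1904815 = 3*629286 + 16957
629286 = 37*16957 + 1877
16957 = 9*1877 + 64
1877 = 29*64 + 21
64 = 3*21 + 1
21 = 21*1 + 0
Back-substitute:
1 = 64 − 3·21
1 = −3·1877 + 88·64
1 = 88·16957 − 795·1877
1 = −795·629286 + 29503·16957
1 = 29503·1904815 − 89304·629286
1 = −89304·8248546 + 386719·1904815
So 1904815⁻¹ ≡ 386719 (mod 8248546).
Then x ≡ 386719·3090442 ≡ 809858 (mod 8248546); the smallest non-negative solution is x = 809858.

809858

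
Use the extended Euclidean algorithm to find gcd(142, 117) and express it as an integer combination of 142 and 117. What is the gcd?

1

Apply Euclid's algorithm to 142 and 117:
142 = 1*117 + 25
117 = 4*25 + 17
25 = 1*17 + 8
17 = 2*8 + 1
8 = 8*1 + 0
gcd(142, 117) = 1.
Working backward:
1 = 17 − 2·8
1 = −2·25 + 3·17
1 = 3·117 − 14·25
1 = −14·142 + 17·117
So 1 = (-14)·142 + (17)·117.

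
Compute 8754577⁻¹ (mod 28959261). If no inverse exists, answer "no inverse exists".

Apply the Euclidean algorithm to 28959261 and 8754577:
28959261 = 3·8754577 + 2695530
8754577 = 3·2695530 + 667987
2695530 = 4·667987 + 23582
667987 = 28·23582 + 7691
23582 = 3·7691 + 509
7691 = 15·509 + 56
509 = 9·56 + 5
56 = 11·5 + 1
5 = 5·1 + 0
Since gcd(8754577, 28959261) = 1, back-substitute to write 1 as a combination:
1 = 56 − 11·5
1 = −11·509 + 100·56
1 = 100·7691 − 1511·509
1 = −1511·23582 + 4633·7691
1 = 4633·667987 − 131235·23582
1 = −131235·2695530 + 529573·667987
1 = 529573·8754577 − 1719954·2695530
1 = −1719954·28959261 + 5689435·8754577
So 8754577·5689435 ≡ 1 (mod 28959261).

5689435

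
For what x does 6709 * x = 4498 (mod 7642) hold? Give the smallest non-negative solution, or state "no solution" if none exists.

First find gcd(6709, 7642):
7642 = 1*6709 + 933
6709 = 7*933 + 178
933 = 5*178 + 43
178 = 4*43 + 6
43 = 7*6 + 1
6 = 6*1 + 0
gcd = 1, so a unique solution mod 7642 exists.
Back-substitute for the Bézout coefficients:
1 = 43 − 7·6
1 = −7·178 + 29·43
1 = 29·933 − 152·178
1 = −152·6709 + 1093·933
1 = 1093·7642 − 1245·6709
So 6709·(-1245) ≡ 1 (mod 7642), giving 6709⁻¹ ≡ 6397.
x ≡ 6709⁻¹·4498 ≡ 6397·4498 ≡ 1576 (mod 7642).

1576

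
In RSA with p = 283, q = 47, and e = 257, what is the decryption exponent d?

4997

φ(n) = (p−1)(q−1) = 282·46 = 12972.
Need d with 257·d ≡ 1 (mod 12972). Apply the extended Euclidean algorithm:
12972 = 50*257 + 122
257 = 2*122 + 13
122 = 9*13 + 5
13 = 2*5 + 3
5 = 1*3 + 2
3 = 1*2 + 1
2 = 2*1 + 0
Back-substitute:
1 = 3 − 2
1 = −5 + 2·3
1 = 2·13 − 5·5
1 = −5·122 + 47·13
1 = 47·257 − 99·122
1 = −99·12972 + 4997·257
So 257·4997 ≡ 1 (mod 12972), hence d = 4997.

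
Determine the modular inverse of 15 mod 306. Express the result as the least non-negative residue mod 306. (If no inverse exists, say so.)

Compute gcd(15, 306):
306 = 20×15 + 6
15 = 2×6 + 3
6 = 2×3 + 0
The gcd is 3, not 1, hence no inverse exists.

no inverse exists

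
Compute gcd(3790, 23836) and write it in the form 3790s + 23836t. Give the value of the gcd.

2

Euclidean algorithm:
23836 = 6×3790 + 1096
3790 = 3×1096 + 502
1096 = 2×502 + 92
502 = 5×92 + 42
92 = 2×42 + 8
42 = 5×8 + 2
8 = 4×2 + 0
gcd(3790, 23836) = 2.
Express as a combination:
2 = 42 − 5·8
2 = −5·92 + 11·42
2 = 11·502 − 60·92
2 = −60·1096 + 131·502
2 = 131·3790 − 453·1096
2 = −453·23836 + 2849·3790
So 2 = (-453)·23836 + (2849)·3790.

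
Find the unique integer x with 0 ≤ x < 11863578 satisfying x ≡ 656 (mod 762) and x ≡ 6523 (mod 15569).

10546736

Write x = 656 + 762·k. Then 762·k ≡ 6523 − 656 ≡ 5867 (mod 15569).
Need 762⁻¹ mod 15569. Extended Euclid on (15569, 762):
15569 = 20×762 + 329
762 = 2×329 + 104
329 = 3×104 + 17
104 = 6×17 + 2
17 = 8×2 + 1
2 = 2×1 + 0
Back-substitute:
1 = 17 − 8·2
1 = −8·104 + 49·17
1 = 49·329 − 155·104
1 = −155·762 + 359·329
1 = 359·15569 − 7335·762
762⁻¹ ≡ 8234 (mod 15569), so k ≡ 8234·5867 ≡ 13840 (mod 15569).
x = 656 + 762·13840 = 10546736.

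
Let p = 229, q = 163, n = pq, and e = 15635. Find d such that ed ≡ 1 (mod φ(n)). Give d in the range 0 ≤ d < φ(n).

φ(n) = (p−1)(q−1) = 228·162 = 36936.
Need d with 15635·d ≡ 1 (mod 36936). Apply the extended Euclidean algorithm:
36936 = 2×15635 + 5666
15635 = 2×5666 + 4303
5666 = 1×4303 + 1363
4303 = 3×1363 + 214
1363 = 6×214 + 79
214 = 2×79 + 56
79 = 1×56 + 23
56 = 2×23 + 10
23 = 2×10 + 3
10 = 3×3 + 1
3 = 3×1 + 0
Back-substitute:
1 = 10 − 3·3
1 = −3·23 + 7·10
1 = 7·56 − 17·23
1 = −17·79 + 24·56
1 = 24·214 − 65·79
1 = −65·1363 + 414·214
1 = 414·4303 − 1307·1363
1 = −1307·5666 + 1721·4303
1 = 1721·15635 − 4749·5666
1 = −4749·36936 + 11219·15635
So 15635·11219 ≡ 1 (mod 36936), hence d = 11219.

11219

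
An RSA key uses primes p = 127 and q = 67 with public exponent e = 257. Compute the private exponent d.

φ(n) = (p−1)(q−1) = 126·66 = 8316.
Need d with 257·d ≡ 1 (mod 8316). Apply the extended Euclidean algorithm:
8316 = 32×257 + 92
257 = 2×92 + 73
92 = 1×73 + 19
73 = 3×19 + 16
19 = 1×16 + 3
16 = 5×3 + 1
3 = 3×1 + 0
Back-substitute:
1 = 16 − 5·3
1 = −5·19 + 6·16
1 = 6·73 − 23·19
1 = −23·92 + 29·73
1 = 29·257 − 81·92
1 = −81·8316 + 2621·257
So 257·2621 ≡ 1 (mod 8316), hence d = 2621.

2621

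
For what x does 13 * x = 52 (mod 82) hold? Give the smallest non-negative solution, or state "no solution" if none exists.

4

First find gcd(13, 82):
82 = 6×13 + 4
13 = 3×4 + 1
4 = 4×1 + 0
gcd = 1, so a unique solution mod 82 exists.
Back-substitute for the Bézout coefficients:
1 = 13 − 3·4
1 = −3·82 + 19·13
So 13·(19) ≡ 1 (mod 82), giving 13⁻¹ ≡ 19.
x ≡ 13⁻¹·52 ≡ 19·52 ≡ 4 (mod 82).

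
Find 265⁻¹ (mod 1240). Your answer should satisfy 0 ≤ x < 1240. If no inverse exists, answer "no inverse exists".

Euclidean algorithm on 1240, 265:
1240 = 4·265 + 180
265 = 1·180 + 85
180 = 2·85 + 10
85 = 8·10 + 5
10 = 2·5 + 0
The gcd is 5, not 1, hence no inverse exists.

no inverse exists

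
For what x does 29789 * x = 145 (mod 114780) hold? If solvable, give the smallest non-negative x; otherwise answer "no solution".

First find gcd(29789, 114780):
114780 = 3·29789 + 25413
29789 = 1·25413 + 4376
25413 = 5·4376 + 3533
4376 = 1·3533 + 843
3533 = 4·843 + 161
843 = 5·161 + 38
161 = 4·38 + 9
38 = 4·9 + 2
9 = 4·2 + 1
2 = 2·1 + 0
gcd = 1, so a unique solution mod 114780 exists.
Back-substitute for the Bézout coefficients:
1 = 9 − 4·2
1 = −4·38 + 17·9
1 = 17·161 − 72·38
1 = −72·843 + 377·161
1 = 377·3533 − 1580·843
1 = −1580·4376 + 1957·3533
1 = 1957·25413 − 11365·4376
1 = −11365·29789 + 13322·25413
1 = 13322·114780 − 51331·29789
So 29789·(-51331) ≡ 1 (mod 114780), giving 29789⁻¹ ≡ 63449.
x ≡ 29789⁻¹·145 ≡ 63449·145 ≡ 17705 (mod 114780).

17705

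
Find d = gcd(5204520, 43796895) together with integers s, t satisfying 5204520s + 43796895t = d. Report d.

Euclidean algorithm:
43796895 = 8*5204520 + 2160735
5204520 = 2*2160735 + 883050
2160735 = 2*883050 + 394635
883050 = 2*394635 + 93780
394635 = 4*93780 + 19515
93780 = 4*19515 + 15720
19515 = 1*15720 + 3795
15720 = 4*3795 + 540
3795 = 7*540 + 15
540 = 36*15 + 0
gcd(5204520, 43796895) = 15.
Back-substituting:
15 = 3795 − 7·540
15 = −7·15720 + 29·3795
15 = 29·19515 − 36·15720
15 = −36·93780 + 173·19515
15 = 173·394635 − 728·93780
15 = −728·883050 + 1629·394635
15 = 1629·2160735 − 3986·883050
15 = −3986·5204520 + 9601·2160735
15 = 9601·43796895 − 80794·5204520
So 15 = (9601)·43796895 + (-80794)·5204520.

15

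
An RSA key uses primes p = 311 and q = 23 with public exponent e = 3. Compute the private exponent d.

φ(n) = (p−1)(q−1) = 310·22 = 6820.
Need d with 3·d ≡ 1 (mod 6820). Apply the extended Euclidean algorithm:
6820 = 2273·3 + 1
3 = 3·1 + 0
Back-substitute:
1 = 6820 − 2273·3
So 3·(-2273) ≡ 1 (mod 6820), hence d ≡ -2273 ≡ 4547 (mod 6820).

4547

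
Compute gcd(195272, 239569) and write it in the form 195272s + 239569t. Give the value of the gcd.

11

Euclidean algorithm:
239569 = 1×195272 + 44297
195272 = 4×44297 + 18084
44297 = 2×18084 + 8129
18084 = 2×8129 + 1826
8129 = 4×1826 + 825
1826 = 2×825 + 176
825 = 4×176 + 121
176 = 1×121 + 55
121 = 2×55 + 11
55 = 5×11 + 0
gcd(195272, 239569) = 11.
Express as a combination:
11 = 121 − 2·55
11 = −2·176 + 3·121
11 = 3·825 − 14·176
11 = −14·1826 + 31·825
11 = 31·8129 − 138·1826
11 = −138·18084 + 307·8129
11 = 307·44297 − 752·18084
11 = −752·195272 + 3315·44297
11 = 3315·239569 − 4067·195272
So 11 = (3315)·239569 + (-4067)·195272.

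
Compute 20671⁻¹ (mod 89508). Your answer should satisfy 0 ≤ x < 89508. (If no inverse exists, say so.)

10795

Apply the Euclidean algorithm to 89508 and 20671:
89508 = 4·20671 + 6824
20671 = 3·6824 + 199
6824 = 34·199 + 58
199 = 3·58 + 25
58 = 2·25 + 8
25 = 3·8 + 1
8 = 8·1 + 0
The gcd is 1. Working backward:
1 = 25 − 3·8
1 = −3·58 + 7·25
1 = 7·199 − 24·58
1 = −24·6824 + 823·199
1 = 823·20671 − 2493·6824
1 = −2493·89508 + 10795·20671
So 20671·10795 ≡ 1 (mod 89508).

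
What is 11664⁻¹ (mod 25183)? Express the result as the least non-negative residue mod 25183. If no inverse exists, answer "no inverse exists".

24287

Apply the Euclidean algorithm to 25183 and 11664:
25183 = 2·11664 + 1855
11664 = 6·1855 + 534
1855 = 3·534 + 253
534 = 2·253 + 28
253 = 9·28 + 1
28 = 28·1 + 0
Since gcd(11664, 25183) = 1, back-substitute to write 1 as a combination:
1 = 253 − 9·28
1 = −9·534 + 19·253
1 = 19·1855 − 66·534
1 = −66·11664 + 415·1855
1 = 415·25183 − 896·11664
So 11664·(-896) ≡ 1 (mod 25183), and -896 ≡ 24287 (mod 25183).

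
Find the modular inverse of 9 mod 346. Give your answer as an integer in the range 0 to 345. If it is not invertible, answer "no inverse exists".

77

Apply the Euclidean algorithm to 346 and 9:
346 = 38×9 + 4
9 = 2×4 + 1
4 = 4×1 + 0
Since gcd(9, 346) = 1, back-substitute to write 1 as a combination:
1 = 9 − 2·4
1 = −2·346 + 77·9
So 9·77 ≡ 1 (mod 346).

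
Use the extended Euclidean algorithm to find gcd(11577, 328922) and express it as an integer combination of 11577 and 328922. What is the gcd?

1

Apply Euclid's algorithm to 328922 and 11577:
328922 = 28·11577 + 4766
11577 = 2·4766 + 2045
4766 = 2·2045 + 676
2045 = 3·676 + 17
676 = 39·17 + 13
17 = 1·13 + 4
13 = 3·4 + 1
4 = 4·1 + 0
gcd(11577, 328922) = 1.
Back-substituting:
1 = 13 − 3·4
1 = −3·17 + 4·13
1 = 4·676 − 159·17
1 = −159·2045 + 481·676
1 = 481·4766 − 1121·2045
1 = −1121·11577 + 2723·4766
1 = 2723·328922 − 77365·11577
So 1 = (2723)·328922 + (-77365)·11577.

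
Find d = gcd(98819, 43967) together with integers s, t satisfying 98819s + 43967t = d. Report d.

Repeated division:
98819 = 2*43967 + 10885
43967 = 4*10885 + 427
10885 = 25*427 + 210
427 = 2*210 + 7
210 = 30*7 + 0
gcd(98819, 43967) = 7.
Working backward:
7 = 427 − 2·210
7 = −2·10885 + 51·427
7 = 51·43967 − 206·10885
7 = −206·98819 + 463·43967
So 7 = (-206)·98819 + (463)·43967.

7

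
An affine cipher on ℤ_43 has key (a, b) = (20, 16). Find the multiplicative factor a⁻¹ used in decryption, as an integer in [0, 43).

Run Euclid on (43, 20):
43 = 2×20 + 3
20 = 6×3 + 2
3 = 1×2 + 1
2 = 2×1 + 0
gcd = 1, so the inverse exists. Back-substitute:
1 = 3 − 2
1 = −20 + 7·3
1 = 7·43 − 15·20
Thus 20·(-15) ≡ 1 (mod 43); reducing, -15 mod 43 = 28.

28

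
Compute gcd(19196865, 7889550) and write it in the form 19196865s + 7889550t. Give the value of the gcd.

15

Apply Euclid's algorithm to 19196865 and 7889550:
19196865 = 2*7889550 + 3417765
7889550 = 2*3417765 + 1054020
3417765 = 3*1054020 + 255705
1054020 = 4*255705 + 31200
255705 = 8*31200 + 6105
31200 = 5*6105 + 675
6105 = 9*675 + 30
675 = 22*30 + 15
30 = 2*15 + 0
gcd(19196865, 7889550) = 15.
Working backward:
15 = 675 − 22·30
15 = −22·6105 + 199·675
15 = 199·31200 − 1017·6105
15 = −1017·255705 + 8335·31200
15 = 8335·1054020 − 34357·255705
15 = −34357·3417765 + 111406·1054020
15 = 111406·7889550 − 257169·3417765
15 = −257169·19196865 + 625744·7889550
So 15 = (-257169)·19196865 + (625744)·7889550.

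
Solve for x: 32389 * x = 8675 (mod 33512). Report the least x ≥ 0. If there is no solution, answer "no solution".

16047

First find gcd(32389, 33512):
33512 = 1*32389 + 1123
32389 = 28*1123 + 945
1123 = 1*945 + 178
945 = 5*178 + 55
178 = 3*55 + 13
55 = 4*13 + 3
13 = 4*3 + 1
3 = 3*1 + 0
gcd = 1, so a unique solution mod 33512 exists.
Back-substitute for the Bézout coefficients:
1 = 13 − 4·3
1 = −4·55 + 17·13
1 = 17·178 − 55·55
1 = −55·945 + 292·178
1 = 292·1123 − 347·945
1 = −347·32389 + 10008·1123
1 = 10008·33512 − 10355·32389
So 32389·(-10355) ≡ 1 (mod 33512), giving 32389⁻¹ ≡ 23157.
x ≡ 32389⁻¹·8675 ≡ 23157·8675 ≡ 16047 (mod 33512).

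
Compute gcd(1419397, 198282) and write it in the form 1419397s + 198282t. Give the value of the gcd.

7

Euclidean algorithm:
1419397 = 7×198282 + 31423
198282 = 6×31423 + 9744
31423 = 3×9744 + 2191
9744 = 4×2191 + 980
2191 = 2×980 + 231
980 = 4×231 + 56
231 = 4×56 + 7
56 = 8×7 + 0
gcd(1419397, 198282) = 7.
Express as a combination:
7 = 231 − 4·56
7 = −4·980 + 17·231
7 = 17·2191 − 38·980
7 = −38·9744 + 169·2191
7 = 169·31423 − 545·9744
7 = −545·198282 + 3439·31423
7 = 3439·1419397 − 24618·198282
So 7 = (3439)·1419397 + (-24618)·198282.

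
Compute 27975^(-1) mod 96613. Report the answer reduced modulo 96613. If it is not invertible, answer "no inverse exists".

73640

gcd(96613, 27975) by repeated division:
96613 = 3*27975 + 12688
27975 = 2*12688 + 2599
12688 = 4*2599 + 2292
2599 = 1*2292 + 307
2292 = 7*307 + 143
307 = 2*143 + 21
143 = 6*21 + 17
21 = 1*17 + 4
17 = 4*4 + 1
4 = 4*1 + 0
gcd = 1, so the inverse exists. Back-substitute:
1 = 17 − 4·4
1 = −4·21 + 5·17
1 = 5·143 − 34·21
1 = −34·307 + 73·143
1 = 73·2292 − 545·307
1 = −545·2599 + 618·2292
1 = 618·12688 − 3017·2599
1 = −3017·27975 + 6652·12688
1 = 6652·96613 − 22973·27975
So 27975·(-22973) ≡ 1 (mod 96613), and -22973 ≡ 73640 (mod 96613).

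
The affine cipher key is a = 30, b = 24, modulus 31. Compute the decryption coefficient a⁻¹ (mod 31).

30

gcd(31, 30) by repeated division:
31 = 1*30 + 1
30 = 30*1 + 0
Since gcd(30, 31) = 1, back-substitute to write 1 as a combination:
1 = 31 − 30
Hence 30⁻¹ ≡ -1 ≡ 30 (mod 31).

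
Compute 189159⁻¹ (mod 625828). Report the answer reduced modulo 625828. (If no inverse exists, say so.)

139975

Run Euclid on (625828, 189159):
625828 = 3×189159 + 58351
189159 = 3×58351 + 14106
58351 = 4×14106 + 1927
14106 = 7×1927 + 617
1927 = 3×617 + 76
617 = 8×76 + 9
76 = 8×9 + 4
9 = 2×4 + 1
4 = 4×1 + 0
gcd = 1, so the inverse exists. Back-substitute:
1 = 9 − 2·4
1 = −2·76 + 17·9
1 = 17·617 − 138·76
1 = −138·1927 + 431·617
1 = 431·14106 − 3155·1927
1 = −3155·58351 + 13051·14106
1 = 13051·189159 − 42308·58351
1 = −42308·625828 + 139975·189159
So 189159·139975 ≡ 1 (mod 625828).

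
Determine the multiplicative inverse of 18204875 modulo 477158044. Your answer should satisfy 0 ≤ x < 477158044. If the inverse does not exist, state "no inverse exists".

Apply the Euclidean algorithm to 477158044 and 18204875:
477158044 = 26×18204875 + 3831294
18204875 = 4×3831294 + 2879699
3831294 = 1×2879699 + 951595
2879699 = 3×951595 + 24914
951595 = 38×24914 + 4863
24914 = 5×4863 + 599
4863 = 8×599 + 71
599 = 8×71 + 31
71 = 2×31 + 9
31 = 3×9 + 4
9 = 2×4 + 1
4 = 4×1 + 0
Since gcd(18204875, 477158044) = 1, back-substitute to write 1 as a combination:
1 = 9 − 2·4
1 = −2·31 + 7·9
1 = 7·71 − 16·31
1 = −16·599 + 135·71
1 = 135·4863 − 1096·599
1 = −1096·24914 + 5615·4863
1 = 5615·951595 − 214466·24914
1 = −214466·2879699 + 649013·951595
1 = 649013·3831294 − 863479·2879699
1 = −863479·18204875 + 4102929·3831294
1 = 4102929·477158044 − 107539633·18204875
Thus 18204875·(-107539633) ≡ 1 (mod 477158044); reducing, -107539633 mod 477158044 = 369618411.

369618411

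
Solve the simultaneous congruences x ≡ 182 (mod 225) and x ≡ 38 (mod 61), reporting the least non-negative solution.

Write x = 182 + 225·k. Then 225·k ≡ 38 − 182 ≡ 39 (mod 61).
Need 225⁻¹ mod 61. Extended Euclid on (61, 42):
61 = 1·42 + 19
42 = 2·19 + 4
19 = 4·4 + 3
4 = 1·3 + 1
3 = 3·1 + 0
Back-substitute:
1 = 4 − 3
1 = −19 + 5·4
1 = 5·42 − 11·19
1 = −11·61 + 16·42
225⁻¹ ≡ 16 (mod 61), so k ≡ 16·39 ≡ 14 (mod 61).
x = 182 + 225·14 = 3332.

3332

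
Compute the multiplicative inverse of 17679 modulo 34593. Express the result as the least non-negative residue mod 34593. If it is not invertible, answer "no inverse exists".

no inverse exists

Compute gcd(17679, 34593):
34593 = 1*17679 + 16914
17679 = 1*16914 + 765
16914 = 22*765 + 84
765 = 9*84 + 9
84 = 9*9 + 3
9 = 3*3 + 0
gcd(17679, 34593) = 3 ≠ 1, so 17679 has no multiplicative inverse modulo 34593.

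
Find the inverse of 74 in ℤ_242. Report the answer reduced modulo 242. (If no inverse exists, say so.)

Compute gcd(74, 242):
242 = 3·74 + 20
74 = 3·20 + 14
20 = 1·14 + 6
14 = 2·6 + 2
6 = 3·2 + 0
The gcd is 2, not 1, hence no inverse exists.

no inverse exists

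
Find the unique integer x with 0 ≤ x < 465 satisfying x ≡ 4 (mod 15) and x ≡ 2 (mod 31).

Write x = 4 + 15·k. Then 15·k ≡ 2 − 4 ≡ 29 (mod 31).
Need 15⁻¹ mod 31. Extended Euclid on (31, 15):
31 = 2×15 + 1
15 = 15×1 + 0
Back-substitute:
1 = 31 − 2·15
15⁻¹ ≡ 29 (mod 31), so k ≡ 29·29 ≡ 4 (mod 31).
x = 4 + 15·4 = 64.

64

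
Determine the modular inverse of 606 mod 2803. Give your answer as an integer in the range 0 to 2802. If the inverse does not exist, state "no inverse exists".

1383

Extended Euclidean algorithm:
2803 = 4*606 + 379
606 = 1*379 + 227
379 = 1*227 + 152
227 = 1*152 + 75
152 = 2*75 + 2
75 = 37*2 + 1
2 = 2*1 + 0
gcd = 1, so the inverse exists. Back-substitute:
1 = 75 − 37·2
1 = −37·152 + 75·75
1 = 75·227 − 112·152
1 = −112·379 + 187·227
1 = 187·606 − 299·379
1 = −299·2803 + 1383·606
So 606·1383 ≡ 1 (mod 2803).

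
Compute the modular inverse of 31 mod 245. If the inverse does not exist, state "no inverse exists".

166

gcd(245, 31) by repeated division:
245 = 7×31 + 28
31 = 1×28 + 3
28 = 9×3 + 1
3 = 3×1 + 0
Since gcd(31, 245) = 1, back-substitute to write 1 as a combination:
1 = 28 − 9·3
1 = −9·31 + 10·28
1 = 10·245 − 79·31
Hence 31⁻¹ ≡ -79 ≡ 166 (mod 245).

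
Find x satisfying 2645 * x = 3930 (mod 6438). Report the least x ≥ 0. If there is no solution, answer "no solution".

First find gcd(2645, 6438):
6438 = 2*2645 + 1148
2645 = 2*1148 + 349
1148 = 3*349 + 101
349 = 3*101 + 46
101 = 2*46 + 9
46 = 5*9 + 1
9 = 9*1 + 0
gcd = 1, so a unique solution mod 6438 exists.
Back-substitute for the Bézout coefficients:
1 = 46 − 5·9
1 = −5·101 + 11·46
1 = 11·349 − 38·101
1 = −38·1148 + 125·349
1 = 125·2645 − 288·1148
1 = −288·6438 + 701·2645
So 2645·(701) ≡ 1 (mod 6438), giving 2645⁻¹ ≡ 701.
x ≡ 2645⁻¹·3930 ≡ 701·3930 ≡ 5904 (mod 6438).

5904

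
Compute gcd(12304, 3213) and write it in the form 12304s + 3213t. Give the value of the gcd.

1

Apply Euclid's algorithm to 12304 and 3213:
12304 = 3·3213 + 2665
3213 = 1·2665 + 548
2665 = 4·548 + 473
548 = 1·473 + 75
473 = 6·75 + 23
75 = 3·23 + 6
23 = 3·6 + 5
6 = 1·5 + 1
5 = 5·1 + 0
gcd(12304, 3213) = 1.
Back-substituting:
1 = 6 − 5
1 = −23 + 4·6
1 = 4·75 − 13·23
1 = −13·473 + 82·75
1 = 82·548 − 95·473
1 = −95·2665 + 462·548
1 = 462·3213 − 557·2665
1 = −557·12304 + 2133·3213
So 1 = (-557)·12304 + (2133)·3213.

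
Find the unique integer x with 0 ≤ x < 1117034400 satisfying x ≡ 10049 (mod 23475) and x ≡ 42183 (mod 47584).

Write x = 10049 + 23475·k. Then 23475·k ≡ 42183 − 10049 ≡ 32134 (mod 47584).
Need 23475⁻¹ mod 47584. Extended Euclid on (47584, 23475):
47584 = 2*23475 + 634
23475 = 37*634 + 17
634 = 37*17 + 5
17 = 3*5 + 2
5 = 2*2 + 1
2 = 2*1 + 0
Back-substitute:
1 = 5 − 2·2
1 = −2·17 + 7·5
1 = 7·634 − 261·17
1 = −261·23475 + 9664·634
1 = 9664·47584 − 19589·23475
23475⁻¹ ≡ 27995 (mod 47584), so k ≡ 27995·32134 ≡ 15810 (mod 47584).
x = 10049 + 23475·15810 = 371149799.

371149799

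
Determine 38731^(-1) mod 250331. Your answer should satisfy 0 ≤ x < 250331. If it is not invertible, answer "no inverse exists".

gcd(250331, 38731) by repeated division:
250331 = 6*38731 + 17945
38731 = 2*17945 + 2841
17945 = 6*2841 + 899
2841 = 3*899 + 144
899 = 6*144 + 35
144 = 4*35 + 4
35 = 8*4 + 3
4 = 1*3 + 1
3 = 3*1 + 0
Since gcd(38731, 250331) = 1, back-substitute to write 1 as a combination:
1 = 4 − 3
1 = −35 + 9·4
1 = 9·144 − 37·35
1 = −37·899 + 231·144
1 = 231·2841 − 730·899
1 = −730·17945 + 4611·2841
1 = 4611·38731 − 9952·17945
1 = −9952·250331 + 64323·38731
So 38731·64323 ≡ 1 (mod 250331).

64323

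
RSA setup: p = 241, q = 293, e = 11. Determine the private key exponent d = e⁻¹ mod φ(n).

6371

φ(n) = (p−1)(q−1) = 240·292 = 70080.
Need d with 11·d ≡ 1 (mod 70080). Apply the extended Euclidean algorithm:
70080 = 6370×11 + 10
11 = 1×10 + 1
10 = 10×1 + 0
Back-substitute:
1 = 11 − 10
1 = −70080 + 6371·11
So 11·6371 ≡ 1 (mod 70080), hence d = 6371.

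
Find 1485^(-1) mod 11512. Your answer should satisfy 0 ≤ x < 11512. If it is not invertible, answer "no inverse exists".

8853

Run Euclid on (11512, 1485):
11512 = 7·1485 + 1117
1485 = 1·1117 + 368
1117 = 3·368 + 13
368 = 28·13 + 4
13 = 3·4 + 1
4 = 4·1 + 0
Since gcd(1485, 11512) = 1, back-substitute to write 1 as a combination:
1 = 13 − 3·4
1 = −3·368 + 85·13
1 = 85·1117 − 258·368
1 = −258·1485 + 343·1117
1 = 343·11512 − 2659·1485
Thus 1485·(-2659) ≡ 1 (mod 11512); reducing, -2659 mod 11512 = 8853.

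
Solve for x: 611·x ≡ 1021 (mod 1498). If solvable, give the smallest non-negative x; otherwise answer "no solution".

First find gcd(611, 1498):
1498 = 2·611 + 276
611 = 2·276 + 59
276 = 4·59 + 40
59 = 1·40 + 19
40 = 2·19 + 2
19 = 9·2 + 1
2 = 2·1 + 0
gcd = 1, so a unique solution mod 1498 exists.
Back-substitute for the Bézout coefficients:
1 = 19 − 9·2
1 = −9·40 + 19·19
1 = 19·59 − 28·40
1 = −28·276 + 131·59
1 = 131·611 − 290·276
1 = −290·1498 + 711·611
So 611·(711) ≡ 1 (mod 1498), giving 611⁻¹ ≡ 711.
x ≡ 611⁻¹·1021 ≡ 711·1021 ≡ 899 (mod 1498).

899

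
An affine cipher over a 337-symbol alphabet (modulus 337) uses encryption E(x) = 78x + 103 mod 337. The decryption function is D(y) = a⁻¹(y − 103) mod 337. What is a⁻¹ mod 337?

Run Euclid on (337, 78):
337 = 4·78 + 25
78 = 3·25 + 3
25 = 8·3 + 1
3 = 3·1 + 0
The gcd is 1. Working backward:
1 = 25 − 8·3
1 = −8·78 + 25·25
1 = 25·337 − 108·78
Hence 78⁻¹ ≡ -108 ≡ 229 (mod 337).

229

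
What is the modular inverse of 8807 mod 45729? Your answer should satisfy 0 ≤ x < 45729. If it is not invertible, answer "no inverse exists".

35552

Run Euclid on (45729, 8807):
45729 = 5·8807 + 1694
8807 = 5·1694 + 337
1694 = 5·337 + 9
337 = 37·9 + 4
9 = 2·4 + 1
4 = 4·1 + 0
The gcd is 1. Working backward:
1 = 9 − 2·4
1 = −2·337 + 75·9
1 = 75·1694 − 377·337
1 = −377·8807 + 1960·1694
1 = 1960·45729 − 10177·8807
So 8807·(-10177) ≡ 1 (mod 45729), and -10177 ≡ 35552 (mod 45729).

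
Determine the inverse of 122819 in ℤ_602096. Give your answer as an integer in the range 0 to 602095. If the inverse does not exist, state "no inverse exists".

453115

Run Euclid on (602096, 122819):
602096 = 4×122819 + 110820
122819 = 1×110820 + 11999
110820 = 9×11999 + 2829
11999 = 4×2829 + 683
2829 = 4×683 + 97
683 = 7×97 + 4
97 = 24×4 + 1
4 = 4×1 + 0
The gcd is 1. Working backward:
1 = 97 − 24·4
1 = −24·683 + 169·97
1 = 169·2829 − 700·683
1 = −700·11999 + 2969·2829
1 = 2969·110820 − 27421·11999
1 = −27421·122819 + 30390·110820
1 = 30390·602096 − 148981·122819
Hence 122819⁻¹ ≡ -148981 ≡ 453115 (mod 602096).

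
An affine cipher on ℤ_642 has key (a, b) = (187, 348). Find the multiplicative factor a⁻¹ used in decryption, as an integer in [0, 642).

103

Run Euclid on (642, 187):
642 = 3·187 + 81
187 = 2·81 + 25
81 = 3·25 + 6
25 = 4·6 + 1
6 = 6·1 + 0
Since gcd(187, 642) = 1, back-substitute to write 1 as a combination:
1 = 25 − 4·6
1 = −4·81 + 13·25
1 = 13·187 − 30·81
1 = −30·642 + 103·187
So 187·103 ≡ 1 (mod 642).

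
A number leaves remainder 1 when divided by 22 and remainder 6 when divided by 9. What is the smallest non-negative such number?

177

Write x = 1 + 22·k. Then 22·k ≡ 6 − 1 ≡ 5 (mod 9).
Need 22⁻¹ mod 9. Extended Euclid on (9, 4):
9 = 2*4 + 1
4 = 4*1 + 0
Back-substitute:
1 = 9 − 2·4
22⁻¹ ≡ 7 (mod 9), so k ≡ 7·5 ≡ 8 (mod 9).
x = 1 + 22·8 = 177.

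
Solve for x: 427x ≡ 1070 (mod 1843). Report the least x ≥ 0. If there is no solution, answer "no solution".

First find gcd(427, 1843):
1843 = 4*427 + 135
427 = 3*135 + 22
135 = 6*22 + 3
22 = 7*3 + 1
3 = 3*1 + 0
gcd = 1, so a unique solution mod 1843 exists.
Back-substitute for the Bézout coefficients:
1 = 22 − 7·3
1 = −7·135 + 43·22
1 = 43·427 − 136·135
1 = −136·1843 + 587·427
So 427·(587) ≡ 1 (mod 1843), giving 427⁻¹ ≡ 587.
x ≡ 427⁻¹·1070 ≡ 587·1070 ≡ 1470 (mod 1843).

1470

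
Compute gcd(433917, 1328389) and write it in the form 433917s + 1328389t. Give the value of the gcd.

Repeated division:
1328389 = 3×433917 + 26638
433917 = 16×26638 + 7709
26638 = 3×7709 + 3511
7709 = 2×3511 + 687
3511 = 5×687 + 76
687 = 9×76 + 3
76 = 25×3 + 1
3 = 3×1 + 0
gcd(433917, 1328389) = 1.
Back-substituting:
1 = 76 − 25·3
1 = −25·687 + 226·76
1 = 226·3511 − 1155·687
1 = −1155·7709 + 2536·3511
1 = 2536·26638 − 8763·7709
1 = −8763·433917 + 142744·26638
1 = 142744·1328389 − 436995·433917
So 1 = (142744)·1328389 + (-436995)·433917.

1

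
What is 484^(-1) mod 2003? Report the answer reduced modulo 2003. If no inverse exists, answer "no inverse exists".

269

Run Euclid on (2003, 484):
2003 = 4·484 + 67
484 = 7·67 + 15
67 = 4·15 + 7
15 = 2·7 + 1
7 = 7·1 + 0
The gcd is 1. Working backward:
1 = 15 − 2·7
1 = −2·67 + 9·15
1 = 9·484 − 65·67
1 = −65·2003 + 269·484
So 484·269 ≡ 1 (mod 2003).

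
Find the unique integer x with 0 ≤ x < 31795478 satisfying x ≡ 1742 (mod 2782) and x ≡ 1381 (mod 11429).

13430456

Write x = 1742 + 2782·k. Then 2782·k ≡ 1381 − 1742 ≡ 11068 (mod 11429).
Need 2782⁻¹ mod 11429. Extended Euclid on (11429, 2782):
11429 = 4·2782 + 301
2782 = 9·301 + 73
301 = 4·73 + 9
73 = 8·9 + 1
9 = 9·1 + 0
Back-substitute:
1 = 73 − 8·9
1 = −8·301 + 33·73
1 = 33·2782 − 305·301
1 = −305·11429 + 1253·2782
2782⁻¹ ≡ 1253 (mod 11429), so k ≡ 1253·11068 ≡ 4827 (mod 11429).
x = 1742 + 2782·4827 = 13430456.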